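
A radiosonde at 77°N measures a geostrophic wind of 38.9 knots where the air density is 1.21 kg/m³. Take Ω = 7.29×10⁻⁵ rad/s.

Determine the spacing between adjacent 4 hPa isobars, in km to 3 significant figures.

Coriolis parameter at 77°N:
f = 2Ω sin φ = 2 × 7.29×10⁻⁵ × sin 77° = 1.42×10⁻⁴ s⁻¹
Wind speed in SI: 38.9 knots = 20.0 m/s
Geostrophic balance rearranged: |∂P/∂n| = f ρ V_g
|∂P/∂n| = 1.42×10⁻⁴ × 1.21 × 20.0 = 3.44×10⁻³ Pa/m
Isobar spacing: Δn = ΔP/|∂P/∂n| = 400 Pa / 3.44×10⁻³ Pa/m = 116280 m ≈ 116 km

116 km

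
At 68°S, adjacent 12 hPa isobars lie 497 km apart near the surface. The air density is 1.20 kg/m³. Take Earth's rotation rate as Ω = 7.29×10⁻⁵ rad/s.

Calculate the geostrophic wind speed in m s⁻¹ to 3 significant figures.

Coriolis parameter at 68°S:
f = 2Ω sin φ = 2 × 7.29×10⁻⁵ × sin 68° = 1.35×10⁻⁴ s⁻¹
Pressure gradient: |∂P/∂n| = 1200 Pa / 497000 m = 2.41×10⁻³ Pa/m
Geostrophic balance (pressure-gradient force = Coriolis force):
V_g = (1/(fρ)) |∂P/∂n| = 2.41×10⁻³ / (1.35×10⁻⁴ × 1.20) = 14.9 m/s

14.9 m s⁻¹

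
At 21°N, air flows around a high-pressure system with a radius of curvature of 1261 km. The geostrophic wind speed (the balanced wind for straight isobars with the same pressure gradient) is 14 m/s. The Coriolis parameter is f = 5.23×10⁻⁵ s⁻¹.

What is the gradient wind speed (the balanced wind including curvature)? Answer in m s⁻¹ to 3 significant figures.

Around a high, pressure-gradient force acts outward with centrifugal, so Coriolis balances both:
fV = (1/ρ)|∂P/∂n| + V²/R  →  V² − fR·V + fR·V_g = 0
With fR = 5.23×10⁻⁵ × 1261×10³ m = 66.0 m/s:
V = [fR − √((fR)² − 4 fR V_g)]/2 = [66.0 − √(66.0² − 4×66.0×14)]/2 = 20.2 m/s
Supergeostrophic (V > V_g = 14 m/s), as expected around a high.

20.2 m s⁻¹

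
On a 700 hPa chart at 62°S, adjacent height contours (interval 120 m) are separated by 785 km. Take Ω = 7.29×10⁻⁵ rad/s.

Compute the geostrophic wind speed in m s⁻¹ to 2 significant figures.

12 m s⁻¹

Coriolis parameter at 62°S:
f = 2Ω sin φ = 2 × 7.29×10⁻⁵ × sin 62° = 1.29×10⁻⁴ s⁻¹
Height gradient: |∂Z/∂n| = 120 m / 785000 m = 1.53×10⁻⁴
On a pressure surface, geostrophic balance gives V_g = (g/f)|∂Z/∂n|:
V_g = 9.81 × 1.53×10⁻⁴ / 1.29×10⁻⁴ = 11.6 m/s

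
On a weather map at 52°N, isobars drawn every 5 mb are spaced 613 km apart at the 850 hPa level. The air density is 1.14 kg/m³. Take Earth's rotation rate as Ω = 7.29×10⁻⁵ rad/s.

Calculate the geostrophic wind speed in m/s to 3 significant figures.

Coriolis parameter at 52°N:
f = 2Ω sin φ = 2 × 7.29×10⁻⁵ × sin 52° = 1.15×10⁻⁴ s⁻¹
Pressure gradient: |∂P/∂n| = 500 Pa / 613000 m = 8.16×10⁻⁴ Pa/m
Geostrophic balance (pressure-gradient force = Coriolis force):
V_g = (1/(fρ)) |∂P/∂n| = 8.16×10⁻⁴ / (1.15×10⁻⁴ × 1.14) = 6.23 m/s

6.23 m/s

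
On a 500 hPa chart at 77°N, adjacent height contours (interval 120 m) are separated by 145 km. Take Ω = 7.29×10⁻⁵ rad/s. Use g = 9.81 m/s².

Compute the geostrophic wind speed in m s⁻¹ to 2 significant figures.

Coriolis parameter at 77°N:
f = 2Ω sin φ = 2 × 7.29×10⁻⁵ × sin 77° = 1.42×10⁻⁴ s⁻¹
Height gradient: |∂Z/∂n| = 120 m / 145000 m = 8.28×10⁻⁴
On a pressure surface, geostrophic balance gives V_g = (g/f)|∂Z/∂n|:
V_g = 9.81 × 8.28×10⁻⁴ / 1.42×10⁻⁴ = 57.1 m/s

57 m s⁻¹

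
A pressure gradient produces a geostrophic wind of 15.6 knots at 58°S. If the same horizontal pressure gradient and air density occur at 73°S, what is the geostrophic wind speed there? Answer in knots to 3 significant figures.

With the same pressure gradient and density, V_g ∝ 1/f ∝ 1/sin φ.
V₂ = V₁ · sin φ₁ / sin φ₂ = 15.6 × sin 58° / sin 73°
V₂ = 15.6 × 0.8480/0.9563 = 13.8 knots

13.8 knots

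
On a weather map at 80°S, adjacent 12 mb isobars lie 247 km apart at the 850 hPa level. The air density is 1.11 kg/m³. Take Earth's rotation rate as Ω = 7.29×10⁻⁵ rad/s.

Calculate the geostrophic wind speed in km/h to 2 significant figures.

Coriolis parameter at 80°S:
f = 2Ω sin φ = 2 × 7.29×10⁻⁵ × sin 80° = 1.44×10⁻⁴ s⁻¹
Pressure gradient: |∂P/∂n| = 1200 Pa / 247000 m = 4.86×10⁻³ Pa/m
Geostrophic balance (pressure-gradient force = Coriolis force):
V_g = (1/(fρ)) |∂P/∂n| = 4.86×10⁻³ / (1.44×10⁻⁴ × 1.11) = 30.5 m/s
Converting: 30.5 m/s × 3.6 = 110 km/h

110 km/h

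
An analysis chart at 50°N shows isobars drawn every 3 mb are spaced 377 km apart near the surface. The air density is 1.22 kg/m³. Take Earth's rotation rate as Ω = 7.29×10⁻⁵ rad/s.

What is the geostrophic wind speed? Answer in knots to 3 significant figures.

Coriolis parameter at 50°N:
f = 2Ω sin φ = 2 × 7.29×10⁻⁵ × sin 50° = 1.12×10⁻⁴ s⁻¹
Pressure gradient: |∂P/∂n| = 300 Pa / 377000 m = 7.96×10⁻⁴ Pa/m
Geostrophic balance (pressure-gradient force = Coriolis force):
V_g = (1/(fρ)) |∂P/∂n| = 7.96×10⁻⁴ / (1.12×10⁻⁴ × 1.22) = 5.84 m/s
Converting: 5.84 m/s × 1.944 = 11.4 knots

11.4 knots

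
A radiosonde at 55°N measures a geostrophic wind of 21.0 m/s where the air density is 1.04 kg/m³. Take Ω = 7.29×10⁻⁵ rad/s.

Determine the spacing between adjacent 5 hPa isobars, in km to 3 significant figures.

192 km

Coriolis parameter at 55°N:
f = 2Ω sin φ = 2 × 7.29×10⁻⁵ × sin 55° = 1.19×10⁻⁴ s⁻¹
Geostrophic balance rearranged: |∂P/∂n| = f ρ V_g
|∂P/∂n| = 1.19×10⁻⁴ × 1.04 × 21.0 = 2.61×10⁻³ Pa/m
Isobar spacing: Δn = ΔP/|∂P/∂n| = 500 Pa / 2.61×10⁻³ Pa/m = 191688 m ≈ 192 km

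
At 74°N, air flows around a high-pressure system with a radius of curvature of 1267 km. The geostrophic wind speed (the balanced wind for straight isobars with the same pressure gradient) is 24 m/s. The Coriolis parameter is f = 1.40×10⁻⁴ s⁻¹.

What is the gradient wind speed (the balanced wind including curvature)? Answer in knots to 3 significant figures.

55.6 knots

Around a high, pressure-gradient force acts outward with centrifugal, so Coriolis balances both:
fV = (1/ρ)|∂P/∂n| + V²/R  →  V² − fR·V + fR·V_g = 0
With fR = 1.40×10⁻⁴ × 1267×10³ m = 177 m/s:
V = [fR − √((fR)² − 4 fR V_g)]/2 = [177 − √(177² − 4×177×24)]/2 = 28.6 m/s
Supergeostrophic (V > V_g = 24 m/s), as expected around a high.
Converting: 28.6 m/s × 1.944 = 55.6 knots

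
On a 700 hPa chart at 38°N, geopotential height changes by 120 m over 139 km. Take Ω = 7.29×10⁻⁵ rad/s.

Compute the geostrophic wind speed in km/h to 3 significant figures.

340 km/h

Coriolis parameter at 38°N:
f = 2Ω sin φ = 2 × 7.29×10⁻⁵ × sin 38° = 8.98×10⁻⁵ s⁻¹
Height gradient: |∂Z/∂n| = 120 m / 139000 m = 8.63×10⁻⁴
On a pressure surface, geostrophic balance gives V_g = (g/f)|∂Z/∂n|:
V_g = 9.81 × 8.63×10⁻⁴ / 8.98×10⁻⁵ = 94.3 m/s
Converting: 94.3 m/s × 3.6 = 340 km/h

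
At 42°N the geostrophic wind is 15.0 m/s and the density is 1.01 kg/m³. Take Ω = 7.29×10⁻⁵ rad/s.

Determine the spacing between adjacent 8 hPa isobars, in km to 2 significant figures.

Coriolis parameter at 42°N:
f = 2Ω sin φ = 2 × 7.29×10⁻⁵ × sin 42° = 9.76×10⁻⁵ s⁻¹
Geostrophic balance rearranged: |∂P/∂n| = f ρ V_g
|∂P/∂n| = 9.76×10⁻⁵ × 1.01 × 15.0 = 1.48×10⁻³ Pa/m
Isobar spacing: Δn = ΔP/|∂P/∂n| = 800 Pa / 1.48×10⁻³ Pa/m = 541264 m ≈ 540 km

540 km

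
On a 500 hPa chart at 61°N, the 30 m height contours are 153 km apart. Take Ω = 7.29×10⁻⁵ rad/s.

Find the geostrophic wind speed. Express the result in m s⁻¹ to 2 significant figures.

Coriolis parameter at 61°N:
f = 2Ω sin φ = 2 × 7.29×10⁻⁵ × sin 61° = 1.28×10⁻⁴ s⁻¹
Height gradient: |∂Z/∂n| = 30 m / 153000 m = 1.96×10⁻⁴
On a pressure surface, geostrophic balance gives V_g = (g/f)|∂Z/∂n|:
V_g = 9.81 × 1.96×10⁻⁴ / 1.28×10⁻⁴ = 15.1 m/s

15 m s⁻¹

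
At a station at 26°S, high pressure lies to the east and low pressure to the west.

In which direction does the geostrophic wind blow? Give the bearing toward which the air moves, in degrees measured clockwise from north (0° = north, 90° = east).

180°

The pressure-gradient force points toward the west (bearing 270°).
Geostrophic balance: in the Southern Hemisphere the Coriolis force deflects motion to the left, so the geostrophic wind blows 90° to the left of the pressure-gradient force (low pressure on the right).
Rotating 270° by 90° counterclockwise gives 180° — the wind blows toward the south.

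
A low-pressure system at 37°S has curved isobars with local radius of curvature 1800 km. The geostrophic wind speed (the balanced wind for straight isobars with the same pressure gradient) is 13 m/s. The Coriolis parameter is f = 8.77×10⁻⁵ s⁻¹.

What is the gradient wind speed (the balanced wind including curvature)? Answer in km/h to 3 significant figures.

43.5 km/h

Around a low, centrifugal force acts outward with Coriolis, so pressure-gradient force balances both:
(1/ρ)|∂P/∂n| = fV + V²/R  →  V² + fR·V − fR·V_g = 0
With fR = 8.77×10⁻⁵ × 1800×10³ m = 158 m/s:
V = [−fR + √((fR)² + 4 fR V_g)]/2 = [−158 + √(158² + 4×158×13)]/2 = 12.1 m/s
Subgeostrophic (V < V_g = 13 m/s), as expected around a low.
Converting: 12.1 m/s × 3.6 = 43.5 km/h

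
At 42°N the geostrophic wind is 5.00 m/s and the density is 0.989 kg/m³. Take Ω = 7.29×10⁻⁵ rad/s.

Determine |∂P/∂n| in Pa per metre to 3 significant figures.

Coriolis parameter at 42°N:
f = 2Ω sin φ = 2 × 7.29×10⁻⁵ × sin 42° = 9.76×10⁻⁵ s⁻¹
Geostrophic balance rearranged: |∂P/∂n| = f ρ V_g
|∂P/∂n| = 9.76×10⁻⁵ × 0.989 × 5.00 = 4.82×10⁻⁴ Pa/m

4.82×10⁻⁴ Pa/m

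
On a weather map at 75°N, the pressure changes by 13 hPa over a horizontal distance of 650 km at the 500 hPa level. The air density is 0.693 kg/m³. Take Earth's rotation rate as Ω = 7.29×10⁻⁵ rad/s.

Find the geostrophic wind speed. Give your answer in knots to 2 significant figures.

Coriolis parameter at 75°N:
f = 2Ω sin φ = 2 × 7.29×10⁻⁵ × sin 75° = 1.41×10⁻⁴ s⁻¹
Pressure gradient: |∂P/∂n| = 1300 Pa / 650000 m = 2.00×10⁻³ Pa/m
Geostrophic balance (pressure-gradient force = Coriolis force):
V_g = (1/(fρ)) |∂P/∂n| = 2.00×10⁻³ / (1.41×10⁻⁴ × 0.693) = 20.5 m/s
Converting: 20.5 m/s × 1.944 = 40 knots

40 knots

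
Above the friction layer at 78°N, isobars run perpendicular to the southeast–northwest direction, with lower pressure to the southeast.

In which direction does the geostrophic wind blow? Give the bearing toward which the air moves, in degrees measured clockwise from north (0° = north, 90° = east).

225°

The pressure-gradient force points toward the southeast (bearing 135°).
Geostrophic balance: in the Northern Hemisphere the Coriolis force deflects motion to the right, so the geostrophic wind blows 90° to the right of the pressure-gradient force (low pressure on the left).
Rotating 135° by 90° clockwise gives 225° — the wind blows toward the southwest.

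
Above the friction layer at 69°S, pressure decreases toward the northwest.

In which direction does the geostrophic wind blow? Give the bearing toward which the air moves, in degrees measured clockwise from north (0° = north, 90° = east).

225°

The pressure-gradient force points toward the northwest (bearing 315°).
Geostrophic balance: in the Southern Hemisphere the Coriolis force deflects motion to the left, so the geostrophic wind blows 90° to the left of the pressure-gradient force (low pressure on the right).
Rotating 315° by 90° counterclockwise gives 225° — the wind blows toward the southwest.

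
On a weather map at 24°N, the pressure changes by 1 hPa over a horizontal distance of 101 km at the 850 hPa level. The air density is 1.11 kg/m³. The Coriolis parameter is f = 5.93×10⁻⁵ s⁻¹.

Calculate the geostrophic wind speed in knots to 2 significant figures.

Pressure gradient: |∂P/∂n| = 100 Pa / 101000 m = 9.90×10⁻⁴ Pa/m
Geostrophic balance (pressure-gradient force = Coriolis force):
V_g = (1/(fρ)) |∂P/∂n| = 9.90×10⁻⁴ / (5.93×10⁻⁵ × 1.11) = 15.0 m/s
Converting: 15.0 m/s × 1.944 = 29 knots

29 knots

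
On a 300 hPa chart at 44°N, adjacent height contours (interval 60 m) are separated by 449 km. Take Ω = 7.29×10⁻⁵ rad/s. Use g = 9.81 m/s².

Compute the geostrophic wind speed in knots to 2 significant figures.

Coriolis parameter at 44°N:
f = 2Ω sin φ = 2 × 7.29×10⁻⁵ × sin 44° = 1.01×10⁻⁴ s⁻¹
Height gradient: |∂Z/∂n| = 60 m / 449000 m = 1.34×10⁻⁴
On a pressure surface, geostrophic balance gives V_g = (g/f)|∂Z/∂n|:
V_g = 9.81 × 1.34×10⁻⁴ / 1.01×10⁻⁴ = 12.9 m/s
Converting: 12.9 m/s × 1.944 = 25 knots

25 knots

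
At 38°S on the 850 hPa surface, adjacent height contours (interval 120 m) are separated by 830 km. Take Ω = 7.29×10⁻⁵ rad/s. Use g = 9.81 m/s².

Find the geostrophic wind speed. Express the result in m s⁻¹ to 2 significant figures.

Coriolis parameter at 38°S:
f = 2Ω sin φ = 2 × 7.29×10⁻⁵ × sin 38° = 8.98×10⁻⁵ s⁻¹
Height gradient: |∂Z/∂n| = 120 m / 830000 m = 1.45×10⁻⁴
On a pressure surface, geostrophic balance gives V_g = (g/f)|∂Z/∂n|:
V_g = 9.81 × 1.45×10⁻⁴ / 8.98×10⁻⁵ = 15.8 m/s

16 m s⁻¹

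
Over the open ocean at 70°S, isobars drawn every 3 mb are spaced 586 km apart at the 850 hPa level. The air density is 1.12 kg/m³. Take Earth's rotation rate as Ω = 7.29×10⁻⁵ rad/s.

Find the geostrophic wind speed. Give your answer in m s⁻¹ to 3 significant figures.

3.34 m s⁻¹

Coriolis parameter at 70°S:
f = 2Ω sin φ = 2 × 7.29×10⁻⁵ × sin 70° = 1.37×10⁻⁴ s⁻¹
Pressure gradient: |∂P/∂n| = 300 Pa / 586000 m = 5.12×10⁻⁴ Pa/m
Geostrophic balance (pressure-gradient force = Coriolis force):
V_g = (1/(fρ)) |∂P/∂n| = 5.12×10⁻⁴ / (1.37×10⁻⁴ × 1.12) = 3.34 m/s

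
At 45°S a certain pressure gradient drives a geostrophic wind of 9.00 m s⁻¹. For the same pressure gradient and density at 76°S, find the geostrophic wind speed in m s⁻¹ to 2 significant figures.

With the same pressure gradient and density, V_g ∝ 1/f ∝ 1/sin φ.
V₂ = V₁ · sin φ₁ / sin φ₂ = 9.00 × sin 45° / sin 76°
V₂ = 9.00 × 0.7071/0.9703 = 6.6 m s⁻¹

6.6 m s⁻¹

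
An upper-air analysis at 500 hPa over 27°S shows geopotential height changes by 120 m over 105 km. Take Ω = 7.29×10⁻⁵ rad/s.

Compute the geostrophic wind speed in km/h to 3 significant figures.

610 km/h

Coriolis parameter at 27°S:
f = 2Ω sin φ = 2 × 7.29×10⁻⁵ × sin 27° = 6.62×10⁻⁵ s⁻¹
Height gradient: |∂Z/∂n| = 120 m / 105000 m = 1.14×10⁻³
On a pressure surface, geostrophic balance gives V_g = (g/f)|∂Z/∂n|:
V_g = 9.81 × 1.14×10⁻³ / 6.62×10⁻⁵ = 169 m/s
Converting: 169 m/s × 3.6 = 610 km/h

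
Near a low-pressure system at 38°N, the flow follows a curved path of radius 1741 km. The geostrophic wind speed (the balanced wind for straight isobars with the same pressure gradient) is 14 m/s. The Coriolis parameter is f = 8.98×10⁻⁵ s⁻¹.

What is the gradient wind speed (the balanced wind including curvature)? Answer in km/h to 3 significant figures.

Around a low, centrifugal force acts outward with Coriolis, so pressure-gradient force balances both:
(1/ρ)|∂P/∂n| = fV + V²/R  →  V² + fR·V − fR·V_g = 0
With fR = 8.98×10⁻⁵ × 1741×10³ m = 156 m/s:
V = [−fR + √((fR)² + 4 fR V_g)]/2 = [−156 + √(156² + 4×156×14)]/2 = 12.9 m/s
Subgeostrophic (V < V_g = 14 m/s), as expected around a low.
Converting: 12.9 m/s × 3.6 = 46.5 km/h

46.5 km/h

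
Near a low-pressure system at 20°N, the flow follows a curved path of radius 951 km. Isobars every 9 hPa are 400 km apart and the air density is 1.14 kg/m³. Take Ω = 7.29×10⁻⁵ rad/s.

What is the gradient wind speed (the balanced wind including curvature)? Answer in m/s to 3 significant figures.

Coriolis parameter at 20°N:
f = 2Ω sin φ = 2 × 7.29×10⁻⁵ × sin 20° = 4.99×10⁻⁵ s⁻¹
Pressure gradient: |∂P/∂n| = 900 Pa / 400000 m = 2.25×10⁻³ Pa/m
Geostrophic speed: V_g = |∂P/∂n|/(fρ) = 2.25×10⁻³/(4.99×10⁻⁵ × 1.14) = 39.6 m/s
Around a low, centrifugal force acts outward with Coriolis, so pressure-gradient force balances both:
(1/ρ)|∂P/∂n| = fV + V²/R  →  V² + fR·V − fR·V_g = 0
With fR = 4.99×10⁻⁵ × 951×10³ m = 47.4 m/s:
V = [−fR + √((fR)² + 4 fR V_g)]/2 = [−47.4 + √(47.4² + 4×47.4×39.6)]/2 = 25.7 m/s
Subgeostrophic (V < V_g = 39.6 m/s), as expected around a low.

25.7 m/s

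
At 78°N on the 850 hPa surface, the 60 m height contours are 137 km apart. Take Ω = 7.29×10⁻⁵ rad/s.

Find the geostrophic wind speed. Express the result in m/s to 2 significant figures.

30 m/s

Coriolis parameter at 78°N:
f = 2Ω sin φ = 2 × 7.29×10⁻⁵ × sin 78° = 1.43×10⁻⁴ s⁻¹
Height gradient: |∂Z/∂n| = 60 m / 137000 m = 4.38×10⁻⁴
On a pressure surface, geostrophic balance gives V_g = (g/f)|∂Z/∂n|:
V_g = 9.81 × 4.38×10⁻⁴ / 1.43×10⁻⁴ = 30.1 m/s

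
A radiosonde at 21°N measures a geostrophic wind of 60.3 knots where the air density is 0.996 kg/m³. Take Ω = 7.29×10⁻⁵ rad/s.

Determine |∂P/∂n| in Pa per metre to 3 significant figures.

1.61×10⁻³ Pa/m

Coriolis parameter at 21°N:
f = 2Ω sin φ = 2 × 7.29×10⁻⁵ × sin 21° = 5.23×10⁻⁵ s⁻¹
Wind speed in SI: 60.3 knots = 31.0 m/s
Geostrophic balance rearranged: |∂P/∂n| = f ρ V_g
|∂P/∂n| = 5.23×10⁻⁵ × 0.996 × 31.0 = 1.61×10⁻³ Pa/m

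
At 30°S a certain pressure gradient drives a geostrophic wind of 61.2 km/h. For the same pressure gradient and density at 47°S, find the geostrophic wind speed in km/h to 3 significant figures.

With the same pressure gradient and density, V_g ∝ 1/f ∝ 1/sin φ.
V₂ = V₁ · sin φ₁ / sin φ₂ = 61.2 × sin 30° / sin 47°
V₂ = 61.2 × 0.5000/0.7314 = 41.8 km/h

41.8 km/h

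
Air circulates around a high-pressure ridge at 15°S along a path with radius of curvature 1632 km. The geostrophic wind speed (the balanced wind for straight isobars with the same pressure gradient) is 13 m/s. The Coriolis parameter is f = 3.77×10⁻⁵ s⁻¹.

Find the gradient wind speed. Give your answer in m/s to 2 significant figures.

19 m/s

Around a high, pressure-gradient force acts outward with centrifugal, so Coriolis balances both:
fV = (1/ρ)|∂P/∂n| + V²/R  →  V² − fR·V + fR·V_g = 0
With fR = 3.77×10⁻⁵ × 1632×10³ m = 61.5 m/s:
V = [fR − √((fR)² − 4 fR V_g)]/2 = [61.5 − √(61.5² − 4×61.5×13)]/2 = 18.7 m/s
Supergeostrophic (V > V_g = 13 m/s), as expected around a high.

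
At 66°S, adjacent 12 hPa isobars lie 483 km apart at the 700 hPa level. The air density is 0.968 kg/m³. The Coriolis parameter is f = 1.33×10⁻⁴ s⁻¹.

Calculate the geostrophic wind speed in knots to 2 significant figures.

38 knots

Pressure gradient: |∂P/∂n| = 1200 Pa / 483000 m = 2.48×10⁻³ Pa/m
Geostrophic balance (pressure-gradient force = Coriolis force):
V_g = (1/(fρ)) |∂P/∂n| = 2.48×10⁻³ / (1.33×10⁻⁴ × 0.968) = 19.3 m/s
Converting: 19.3 m/s × 1.944 = 38 knots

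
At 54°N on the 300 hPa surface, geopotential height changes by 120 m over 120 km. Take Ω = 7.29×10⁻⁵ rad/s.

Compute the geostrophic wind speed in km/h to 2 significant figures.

300 km/h

Coriolis parameter at 54°N:
f = 2Ω sin φ = 2 × 7.29×10⁻⁵ × sin 54° = 1.18×10⁻⁴ s⁻¹
Height gradient: |∂Z/∂n| = 120 m / 120000 m = 1.00×10⁻³
On a pressure surface, geostrophic balance gives V_g = (g/f)|∂Z/∂n|:
V_g = 9.81 × 1.00×10⁻³ / 1.18×10⁻⁴ = 83.2 m/s
Converting: 83.2 m/s × 3.6 = 300 km/h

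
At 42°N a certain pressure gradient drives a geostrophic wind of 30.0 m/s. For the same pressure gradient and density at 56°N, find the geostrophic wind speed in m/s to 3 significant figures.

With the same pressure gradient and density, V_g ∝ 1/f ∝ 1/sin φ.
V₂ = V₁ · sin φ₁ / sin φ₂ = 30.0 × sin 42° / sin 56°
V₂ = 30.0 × 0.6691/0.8290 = 24.2 m/s

24.2 m/s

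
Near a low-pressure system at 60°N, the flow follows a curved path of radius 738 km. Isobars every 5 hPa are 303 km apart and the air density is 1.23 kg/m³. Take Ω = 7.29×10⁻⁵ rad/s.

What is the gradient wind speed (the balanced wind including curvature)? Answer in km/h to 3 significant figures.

34.7 km/h

Coriolis parameter at 60°N:
f = 2Ω sin φ = 2 × 7.29×10⁻⁵ × sin 60° = 1.26×10⁻⁴ s⁻¹
Pressure gradient: |∂P/∂n| = 500 Pa / 303000 m = 1.65×10⁻³ Pa/m
Geostrophic speed: V_g = |∂P/∂n|/(fρ) = 1.65×10⁻³/(1.26×10⁻⁴ × 1.23) = 10.6 m/s
Around a low, centrifugal force acts outward with Coriolis, so pressure-gradient force balances both:
(1/ρ)|∂P/∂n| = fV + V²/R  →  V² + fR·V − fR·V_g = 0
With fR = 1.26×10⁻⁴ × 738×10³ m = 93.2 m/s:
V = [−fR + √((fR)² + 4 fR V_g)]/2 = [−93.2 + √(93.2² + 4×93.2×10.6)]/2 = 9.63 m/s
Subgeostrophic (V < V_g = 10.6 m/s), as expected around a low.
Converting: 9.63 m/s × 3.6 = 34.7 km/h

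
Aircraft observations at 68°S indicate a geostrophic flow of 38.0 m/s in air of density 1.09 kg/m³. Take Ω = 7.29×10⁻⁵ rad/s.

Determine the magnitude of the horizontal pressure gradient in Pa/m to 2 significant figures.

Coriolis parameter at 68°S:
f = 2Ω sin φ = 2 × 7.29×10⁻⁵ × sin 68° = 1.35×10⁻⁴ s⁻¹
Geostrophic balance rearranged: |∂P/∂n| = f ρ V_g
|∂P/∂n| = 1.35×10⁻⁴ × 1.09 × 38.0 = 5.60×10⁻³ Pa/m

5.6×10⁻³ Pa/m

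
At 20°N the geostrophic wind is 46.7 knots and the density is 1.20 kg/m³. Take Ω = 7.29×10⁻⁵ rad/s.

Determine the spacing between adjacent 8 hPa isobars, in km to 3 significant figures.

556 km

Coriolis parameter at 20°N:
f = 2Ω sin φ = 2 × 7.29×10⁻⁵ × sin 20° = 4.99×10⁻⁵ s⁻¹
Wind speed in SI: 46.7 knots = 24.0 m/s
Geostrophic balance rearranged: |∂P/∂n| = f ρ V_g
|∂P/∂n| = 4.99×10⁻⁵ × 1.20 × 24.0 = 1.44×10⁻³ Pa/m
Isobar spacing: Δn = ΔP/|∂P/∂n| = 800 Pa / 1.44×10⁻³ Pa/m = 556474 m ≈ 556 km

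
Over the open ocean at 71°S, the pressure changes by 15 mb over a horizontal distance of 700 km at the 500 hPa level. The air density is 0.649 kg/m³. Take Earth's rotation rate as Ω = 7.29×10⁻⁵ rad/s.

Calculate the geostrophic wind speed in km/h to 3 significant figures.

86.2 km/h

Coriolis parameter at 71°S:
f = 2Ω sin φ = 2 × 7.29×10⁻⁵ × sin 71° = 1.38×10⁻⁴ s⁻¹
Pressure gradient: |∂P/∂n| = 1500 Pa / 700000 m = 2.14×10⁻³ Pa/m
Geostrophic balance (pressure-gradient force = Coriolis force):
V_g = (1/(fρ)) |∂P/∂n| = 2.14×10⁻³ / (1.38×10⁻⁴ × 0.649) = 24.0 m/s
Converting: 24.0 m/s × 3.6 = 86.2 km/h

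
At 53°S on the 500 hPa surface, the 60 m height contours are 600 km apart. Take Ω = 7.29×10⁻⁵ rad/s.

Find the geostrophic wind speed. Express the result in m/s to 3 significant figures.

8.42 m/s

Coriolis parameter at 53°S:
f = 2Ω sin φ = 2 × 7.29×10⁻⁵ × sin 53° = 1.16×10⁻⁴ s⁻¹
Height gradient: |∂Z/∂n| = 60 m / 600000 m = 1.00×10⁻⁴
On a pressure surface, geostrophic balance gives V_g = (g/f)|∂Z/∂n|:
V_g = 9.81 × 1.00×10⁻⁴ / 1.16×10⁻⁴ = 8.42 m/s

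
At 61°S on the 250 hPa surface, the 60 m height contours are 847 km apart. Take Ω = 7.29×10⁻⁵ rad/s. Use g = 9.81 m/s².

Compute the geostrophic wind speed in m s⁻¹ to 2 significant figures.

Coriolis parameter at 61°S:
f = 2Ω sin φ = 2 × 7.29×10⁻⁵ × sin 61° = 1.28×10⁻⁴ s⁻¹
Height gradient: |∂Z/∂n| = 60 m / 847000 m = 7.08×10⁻⁵
On a pressure surface, geostrophic balance gives V_g = (g/f)|∂Z/∂n|:
V_g = 9.81 × 7.08×10⁻⁵ / 1.28×10⁻⁴ = 5.45 m/s

5.4 m s⁻¹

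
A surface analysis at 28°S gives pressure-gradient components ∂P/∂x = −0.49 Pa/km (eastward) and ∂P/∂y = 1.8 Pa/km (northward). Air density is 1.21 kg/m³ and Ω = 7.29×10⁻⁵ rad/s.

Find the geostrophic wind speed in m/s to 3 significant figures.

Coriolis parameter at 28°S:
f = 2Ω sin φ = 2 × 7.29×10⁻⁵ × sin 28° = 6.84×10⁻⁵ s⁻¹
In the Southern Hemisphere f is negative: f = −6.84×10⁻⁵ s⁻¹.
Component geostrophic relations (x east, y north):
u_g = −(1/(fρ)) ∂P/∂y,  v_g = (1/(fρ)) ∂P/∂x
u_g = −(1.8×10⁻³)/(−6.84×10⁻⁵ × 1.21) = 21.7 m/s;  v_g = (−0.49×10⁻³)/(−6.84×10⁻⁵ × 1.21) = 5.92 m/s
|V_g| = √(u_g² + v_g²) = 22.5 m/s

22.5 m/s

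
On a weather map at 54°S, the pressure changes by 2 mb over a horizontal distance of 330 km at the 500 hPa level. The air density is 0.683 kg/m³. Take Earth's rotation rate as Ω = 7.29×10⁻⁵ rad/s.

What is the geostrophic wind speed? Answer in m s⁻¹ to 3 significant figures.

7.52 m s⁻¹

Coriolis parameter at 54°S:
f = 2Ω sin φ = 2 × 7.29×10⁻⁵ × sin 54° = 1.18×10⁻⁴ s⁻¹
Pressure gradient: |∂P/∂n| = 200 Pa / 330000 m = 6.06×10⁻⁴ Pa/m
Geostrophic balance (pressure-gradient force = Coriolis force):
V_g = (1/(fρ)) |∂P/∂n| = 6.06×10⁻⁴ / (1.18×10⁻⁴ × 0.683) = 7.52 m/s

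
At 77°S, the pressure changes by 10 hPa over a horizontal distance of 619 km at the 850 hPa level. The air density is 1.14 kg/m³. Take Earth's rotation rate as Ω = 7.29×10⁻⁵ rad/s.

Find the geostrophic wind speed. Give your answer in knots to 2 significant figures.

19 knots

Coriolis parameter at 77°S:
f = 2Ω sin φ = 2 × 7.29×10⁻⁵ × sin 77° = 1.42×10⁻⁴ s⁻¹
Pressure gradient: |∂P/∂n| = 1000 Pa / 619000 m = 1.62×10⁻³ Pa/m
Geostrophic balance (pressure-gradient force = Coriolis force):
V_g = (1/(fρ)) |∂P/∂n| = 1.62×10⁻³ / (1.42×10⁻⁴ × 1.14) = 9.98 m/s
Converting: 9.98 m/s × 1.944 = 19 knots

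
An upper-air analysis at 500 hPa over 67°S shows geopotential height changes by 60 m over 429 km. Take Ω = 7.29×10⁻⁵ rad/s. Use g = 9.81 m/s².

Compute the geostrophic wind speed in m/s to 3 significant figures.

Coriolis parameter at 67°S:
f = 2Ω sin φ = 2 × 7.29×10⁻⁵ × sin 67° = 1.34×10⁻⁴ s⁻¹
Height gradient: |∂Z/∂n| = 60 m / 429000 m = 1.40×10⁻⁴
On a pressure surface, geostrophic balance gives V_g = (g/f)|∂Z/∂n|:
V_g = 9.81 × 1.40×10⁻⁴ / 1.34×10⁻⁴ = 10.2 m/s

10.2 m/s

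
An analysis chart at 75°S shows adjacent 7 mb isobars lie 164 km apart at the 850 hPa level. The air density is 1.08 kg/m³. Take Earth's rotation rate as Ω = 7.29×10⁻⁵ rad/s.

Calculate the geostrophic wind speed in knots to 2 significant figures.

Coriolis parameter at 75°S:
f = 2Ω sin φ = 2 × 7.29×10⁻⁵ × sin 75° = 1.41×10⁻⁴ s⁻¹
Pressure gradient: |∂P/∂n| = 700 Pa / 164000 m = 4.27×10⁻³ Pa/m
Geostrophic balance (pressure-gradient force = Coriolis force):
V_g = (1/(fρ)) |∂P/∂n| = 4.27×10⁻³ / (1.41×10⁻⁴ × 1.08) = 28.1 m/s
Converting: 28.1 m/s × 1.944 = 55 knots

55 knots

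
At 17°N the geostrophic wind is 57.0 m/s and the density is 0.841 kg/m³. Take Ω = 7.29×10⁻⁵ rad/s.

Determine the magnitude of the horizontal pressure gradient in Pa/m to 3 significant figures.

2.04×10⁻³ Pa/m

Coriolis parameter at 17°N:
f = 2Ω sin φ = 2 × 7.29×10⁻⁵ × sin 17° = 4.26×10⁻⁵ s⁻¹
Geostrophic balance rearranged: |∂P/∂n| = f ρ V_g
|∂P/∂n| = 4.26×10⁻⁵ × 0.841 × 57.0 = 2.04×10⁻³ Pa/m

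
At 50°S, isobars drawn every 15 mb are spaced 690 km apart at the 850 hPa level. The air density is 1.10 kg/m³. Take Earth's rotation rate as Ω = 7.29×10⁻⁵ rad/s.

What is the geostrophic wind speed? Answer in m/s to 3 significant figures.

17.7 m/s

Coriolis parameter at 50°S:
f = 2Ω sin φ = 2 × 7.29×10⁻⁵ × sin 50° = 1.12×10⁻⁴ s⁻¹
Pressure gradient: |∂P/∂n| = 1500 Pa / 690000 m = 2.17×10⁻³ Pa/m
Geostrophic balance (pressure-gradient force = Coriolis force):
V_g = (1/(fρ)) |∂P/∂n| = 2.17×10⁻³ / (1.12×10⁻⁴ × 1.10) = 17.7 m/s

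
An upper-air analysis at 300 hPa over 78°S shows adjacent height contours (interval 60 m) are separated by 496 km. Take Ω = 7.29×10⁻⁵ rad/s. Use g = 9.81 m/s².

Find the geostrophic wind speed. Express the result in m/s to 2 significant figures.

8.3 m/s

Coriolis parameter at 78°S:
f = 2Ω sin φ = 2 × 7.29×10⁻⁵ × sin 78° = 1.43×10⁻⁴ s⁻¹
Height gradient: |∂Z/∂n| = 60 m / 496000 m = 1.21×10⁻⁴
On a pressure surface, geostrophic balance gives V_g = (g/f)|∂Z/∂n|:
V_g = 9.81 × 1.21×10⁻⁴ / 1.43×10⁻⁴ = 8.32 m/s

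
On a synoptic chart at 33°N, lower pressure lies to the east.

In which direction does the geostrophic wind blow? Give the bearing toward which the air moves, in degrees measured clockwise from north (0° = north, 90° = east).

180°

The pressure-gradient force points toward the east (bearing 090°).
Geostrophic balance: in the Northern Hemisphere the Coriolis force deflects motion to the right, so the geostrophic wind blows 90° to the right of the pressure-gradient force (low pressure on the left).
Rotating 090° by 90° clockwise gives 180° — the wind blows toward the south.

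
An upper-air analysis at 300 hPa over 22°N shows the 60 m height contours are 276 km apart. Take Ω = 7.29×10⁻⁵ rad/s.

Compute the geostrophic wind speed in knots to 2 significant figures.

76 knots

Coriolis parameter at 22°N:
f = 2Ω sin φ = 2 × 7.29×10⁻⁵ × sin 22° = 5.46×10⁻⁵ s⁻¹
Height gradient: |∂Z/∂n| = 60 m / 276000 m = 2.17×10⁻⁴
On a pressure surface, geostrophic balance gives V_g = (g/f)|∂Z/∂n|:
V_g = 9.81 × 2.17×10⁻⁴ / 5.46×10⁻⁵ = 39.0 m/s
Converting: 39.0 m/s × 1.944 = 76 knots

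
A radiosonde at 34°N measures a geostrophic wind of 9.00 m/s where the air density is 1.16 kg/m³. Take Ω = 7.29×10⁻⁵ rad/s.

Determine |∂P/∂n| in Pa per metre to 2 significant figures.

8.5×10⁻⁴ Pa/m

Coriolis parameter at 34°N:
f = 2Ω sin φ = 2 × 7.29×10⁻⁵ × sin 34° = 8.15×10⁻⁵ s⁻¹
Geostrophic balance rearranged: |∂P/∂n| = f ρ V_g
|∂P/∂n| = 8.15×10⁻⁵ × 1.16 × 9.00 = 8.51×10⁻⁴ Pa/m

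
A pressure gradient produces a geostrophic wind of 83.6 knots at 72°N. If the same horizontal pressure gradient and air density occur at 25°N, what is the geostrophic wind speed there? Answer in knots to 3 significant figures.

188 knots

With the same pressure gradient and density, V_g ∝ 1/f ∝ 1/sin φ.
V₂ = V₁ · sin φ₁ / sin φ₂ = 83.6 × sin 72° / sin 25°
V₂ = 83.6 × 0.9511/0.4226 = 188 knots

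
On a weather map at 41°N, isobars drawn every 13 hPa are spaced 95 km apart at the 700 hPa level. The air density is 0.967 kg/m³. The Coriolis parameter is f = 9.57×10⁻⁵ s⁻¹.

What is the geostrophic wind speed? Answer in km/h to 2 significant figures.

530 km/h

Pressure gradient: |∂P/∂n| = 1300 Pa / 95000 m = 1.37×10⁻² Pa/m
Geostrophic balance (pressure-gradient force = Coriolis force):
V_g = (1/(fρ)) |∂P/∂n| = 1.37×10⁻² / (9.57×10⁻⁵ × 0.967) = 148 m/s
Converting: 148 m/s × 3.6 = 530 km/h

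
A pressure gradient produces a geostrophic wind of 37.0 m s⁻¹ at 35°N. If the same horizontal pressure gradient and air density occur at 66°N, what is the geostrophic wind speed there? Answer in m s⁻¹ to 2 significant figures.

With the same pressure gradient and density, V_g ∝ 1/f ∝ 1/sin φ.
V₂ = V₁ · sin φ₁ / sin φ₂ = 37.0 × sin 35° / sin 66°
V₂ = 37.0 × 0.5736/0.9135 = 23 m s⁻¹

23 m s⁻¹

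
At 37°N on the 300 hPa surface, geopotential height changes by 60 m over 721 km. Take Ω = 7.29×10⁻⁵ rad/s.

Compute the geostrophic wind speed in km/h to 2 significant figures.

Coriolis parameter at 37°N:
f = 2Ω sin φ = 2 × 7.29×10⁻⁵ × sin 37° = 8.77×10⁻⁵ s⁻¹
Height gradient: |∂Z/∂n| = 60 m / 721000 m = 8.32×10⁻⁵
On a pressure surface, geostrophic balance gives V_g = (g/f)|∂Z/∂n|:
V_g = 9.81 × 8.32×10⁻⁵ / 8.77×10⁻⁵ = 9.30 m/s
Converting: 9.30 m/s × 3.6 = 33 km/h

33 km/h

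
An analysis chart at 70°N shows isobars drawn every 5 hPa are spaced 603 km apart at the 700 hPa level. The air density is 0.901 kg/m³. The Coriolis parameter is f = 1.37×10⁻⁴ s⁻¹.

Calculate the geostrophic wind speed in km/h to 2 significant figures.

Pressure gradient: |∂P/∂n| = 500 Pa / 603000 m = 8.29×10⁻⁴ Pa/m
Geostrophic balance (pressure-gradient force = Coriolis force):
V_g = (1/(fρ)) |∂P/∂n| = 8.29×10⁻⁴ / (1.37×10⁻⁴ × 0.901) = 6.72 m/s
Converting: 6.72 m/s × 3.6 = 24 km/h

24 km/h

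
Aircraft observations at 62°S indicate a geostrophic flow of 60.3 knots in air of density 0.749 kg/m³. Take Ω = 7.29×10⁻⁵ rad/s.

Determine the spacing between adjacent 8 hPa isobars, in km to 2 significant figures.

270 km

Coriolis parameter at 62°S:
f = 2Ω sin φ = 2 × 7.29×10⁻⁵ × sin 62° = 1.29×10⁻⁴ s⁻¹
Wind speed in SI: 60.3 knots = 31.0 m/s
Geostrophic balance rearranged: |∂P/∂n| = f ρ V_g
|∂P/∂n| = 1.29×10⁻⁴ × 0.749 × 31.0 = 2.99×10⁻³ Pa/m
Isobar spacing: Δn = ΔP/|∂P/∂n| = 800 Pa / 2.99×10⁻³ Pa/m = 267461 m ≈ 270 km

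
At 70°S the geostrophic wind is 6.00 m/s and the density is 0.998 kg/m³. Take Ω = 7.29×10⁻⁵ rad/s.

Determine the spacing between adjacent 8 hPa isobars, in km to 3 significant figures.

975 km

Coriolis parameter at 70°S:
f = 2Ω sin φ = 2 × 7.29×10⁻⁵ × sin 70° = 1.37×10⁻⁴ s⁻¹
Geostrophic balance rearranged: |∂P/∂n| = f ρ V_g
|∂P/∂n| = 1.37×10⁻⁴ × 0.998 × 6.00 = 8.20×10⁻⁴ Pa/m
Isobar spacing: Δn = ΔP/|∂P/∂n| = 800 Pa / 8.20×10⁻⁴ Pa/m = 975135 m ≈ 975 km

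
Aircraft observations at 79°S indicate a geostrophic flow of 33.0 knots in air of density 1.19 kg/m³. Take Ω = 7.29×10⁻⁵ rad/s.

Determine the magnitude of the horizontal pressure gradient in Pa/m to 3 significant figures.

Coriolis parameter at 79°S:
f = 2Ω sin φ = 2 × 7.29×10⁻⁵ × sin 79° = 1.43×10⁻⁴ s⁻¹
Wind speed in SI: 33.0 knots = 17.0 m/s
Geostrophic balance rearranged: |∂P/∂n| = f ρ V_g
|∂P/∂n| = 1.43×10⁻⁴ × 1.19 × 17.0 = 2.89×10⁻³ Pa/m

2.89×10⁻³ Pa/m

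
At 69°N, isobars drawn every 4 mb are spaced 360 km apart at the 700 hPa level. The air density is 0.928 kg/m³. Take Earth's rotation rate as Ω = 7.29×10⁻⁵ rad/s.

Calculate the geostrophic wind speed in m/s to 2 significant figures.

Coriolis parameter at 69°N:
f = 2Ω sin φ = 2 × 7.29×10⁻⁵ × sin 69° = 1.36×10⁻⁴ s⁻¹
Pressure gradient: |∂P/∂n| = 400 Pa / 360000 m = 1.11×10⁻³ Pa/m
Geostrophic balance (pressure-gradient force = Coriolis force):
V_g = (1/(fρ)) |∂P/∂n| = 1.11×10⁻³ / (1.36×10⁻⁴ × 0.928) = 8.80 m/s

8.8 m/s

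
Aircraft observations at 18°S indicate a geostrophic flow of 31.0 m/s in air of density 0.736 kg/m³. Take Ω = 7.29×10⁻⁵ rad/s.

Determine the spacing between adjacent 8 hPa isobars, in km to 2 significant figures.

Coriolis parameter at 18°S:
f = 2Ω sin φ = 2 × 7.29×10⁻⁵ × sin 18° = 4.51×10⁻⁵ s⁻¹
Geostrophic balance rearranged: |∂P/∂n| = f ρ V_g
|∂P/∂n| = 4.51×10⁻⁵ × 0.736 × 31.0 = 1.03×10⁻³ Pa/m
Isobar spacing: Δn = ΔP/|∂P/∂n| = 800 Pa / 1.03×10⁻³ Pa/m = 778235 m ≈ 780 km

780 km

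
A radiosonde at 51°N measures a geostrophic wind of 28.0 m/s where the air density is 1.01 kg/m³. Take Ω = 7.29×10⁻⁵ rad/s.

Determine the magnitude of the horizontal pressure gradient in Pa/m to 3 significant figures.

Coriolis parameter at 51°N:
f = 2Ω sin φ = 2 × 7.29×10⁻⁵ × sin 51° = 1.13×10⁻⁴ s⁻¹
Geostrophic balance rearranged: |∂P/∂n| = f ρ V_g
|∂P/∂n| = 1.13×10⁻⁴ × 1.01 × 28.0 = 3.20×10⁻³ Pa/m

3.20×10⁻³ Pa/m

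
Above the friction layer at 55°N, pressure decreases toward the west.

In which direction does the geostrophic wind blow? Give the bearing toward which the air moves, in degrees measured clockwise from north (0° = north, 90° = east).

The pressure-gradient force points toward the west (bearing 270°).
Geostrophic balance: in the Northern Hemisphere the Coriolis force deflects motion to the right, so the geostrophic wind blows 90° to the right of the pressure-gradient force (low pressure on the left).
Rotating 270° by 90° clockwise gives 000° — the wind blows toward the north.

000°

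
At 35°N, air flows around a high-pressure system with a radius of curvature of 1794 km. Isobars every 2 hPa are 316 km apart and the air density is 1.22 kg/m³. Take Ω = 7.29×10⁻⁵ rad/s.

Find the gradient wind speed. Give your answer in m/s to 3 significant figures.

Coriolis parameter at 35°N:
f = 2Ω sin φ = 2 × 7.29×10⁻⁵ × sin 35° = 8.36×10⁻⁵ s⁻¹
Pressure gradient: |∂P/∂n| = 200 Pa / 316000 m = 6.33×10⁻⁴ Pa/m
Geostrophic speed: V_g = |∂P/∂n|/(fρ) = 6.33×10⁻⁴/(8.36×10⁻⁵ × 1.22) = 6.20 m/s
Around a high, pressure-gradient force acts outward with centrifugal, so Coriolis balances both:
fV = (1/ρ)|∂P/∂n| + V²/R  →  V² − fR·V + fR·V_g = 0
With fR = 8.36×10⁻⁵ × 1794×10³ m = 150 m/s:
V = [fR − √((fR)² − 4 fR V_g)]/2 = [150 − √(150² − 4×150×6.2)]/2 = 6.48 m/s
Supergeostrophic (V > V_g = 6.2 m/s), as expected around a high.

6.48 m/s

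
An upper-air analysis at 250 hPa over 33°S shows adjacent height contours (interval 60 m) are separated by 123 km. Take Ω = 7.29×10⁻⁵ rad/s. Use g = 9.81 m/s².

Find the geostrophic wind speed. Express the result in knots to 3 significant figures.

117 knots

Coriolis parameter at 33°S:
f = 2Ω sin φ = 2 × 7.29×10⁻⁵ × sin 33° = 7.94×10⁻⁵ s⁻¹
Height gradient: |∂Z/∂n| = 60 m / 123000 m = 4.88×10⁻⁴
On a pressure surface, geostrophic balance gives V_g = (g/f)|∂Z/∂n|:
V_g = 9.81 × 4.88×10⁻⁴ / 7.94×10⁻⁵ = 60.3 m/s
Converting: 60.3 m/s × 1.944 = 117 knots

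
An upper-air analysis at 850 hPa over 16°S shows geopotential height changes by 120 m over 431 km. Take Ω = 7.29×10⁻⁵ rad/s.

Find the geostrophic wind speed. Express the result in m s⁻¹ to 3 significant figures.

Coriolis parameter at 16°S:
f = 2Ω sin φ = 2 × 7.29×10⁻⁵ × sin 16° = 4.02×10⁻⁵ s⁻¹
Height gradient: |∂Z/∂n| = 120 m / 431000 m = 2.78×10⁻⁴
On a pressure surface, geostrophic balance gives V_g = (g/f)|∂Z/∂n|:
V_g = 9.81 × 2.78×10⁻⁴ / 4.02×10⁻⁵ = 68.0 m/s

68.0 m s⁻¹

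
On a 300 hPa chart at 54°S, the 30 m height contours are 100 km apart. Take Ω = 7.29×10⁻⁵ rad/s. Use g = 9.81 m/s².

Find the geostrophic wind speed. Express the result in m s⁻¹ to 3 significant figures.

Coriolis parameter at 54°S:
f = 2Ω sin φ = 2 × 7.29×10⁻⁵ × sin 54° = 1.18×10⁻⁴ s⁻¹
Height gradient: |∂Z/∂n| = 30 m / 100000 m = 3.00×10⁻⁴
On a pressure surface, geostrophic balance gives V_g = (g/f)|∂Z/∂n|:
V_g = 9.81 × 3.00×10⁻⁴ / 1.18×10⁻⁴ = 25.0 m/s

25.0 m s⁻¹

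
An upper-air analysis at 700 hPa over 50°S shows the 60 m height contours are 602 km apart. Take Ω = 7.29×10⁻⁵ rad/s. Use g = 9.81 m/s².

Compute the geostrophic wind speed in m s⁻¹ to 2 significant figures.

8.8 m s⁻¹

Coriolis parameter at 50°S:
f = 2Ω sin φ = 2 × 7.29×10⁻⁵ × sin 50° = 1.12×10⁻⁴ s⁻¹
Height gradient: |∂Z/∂n| = 60 m / 602000 m = 9.97×10⁻⁵
On a pressure surface, geostrophic balance gives V_g = (g/f)|∂Z/∂n|:
V_g = 9.81 × 9.97×10⁻⁵ / 1.12×10⁻⁴ = 8.75 m/s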